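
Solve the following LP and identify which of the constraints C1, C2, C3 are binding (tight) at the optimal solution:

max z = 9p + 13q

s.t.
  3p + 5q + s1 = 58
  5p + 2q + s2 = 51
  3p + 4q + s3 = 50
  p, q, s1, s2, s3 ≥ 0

At p = 6, q = 8, compute slack b - a·x for each constraint:
  C1: 58 − 58 = 0  (binding)
  C2: 51 − 46 = 5  (slack)
  C3: 50 − 50 = 0  (binding)

Optimal: p = 6, q = 8
Binding: C1, C3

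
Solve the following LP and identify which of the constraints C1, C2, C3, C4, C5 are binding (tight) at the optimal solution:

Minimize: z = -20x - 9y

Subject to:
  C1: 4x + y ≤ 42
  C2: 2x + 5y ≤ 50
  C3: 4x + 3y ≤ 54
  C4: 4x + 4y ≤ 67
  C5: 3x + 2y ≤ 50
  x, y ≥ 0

At x = 9, y = 6, compute slack b - a·x for each constraint:
  C1: 42 − 42 = 0  (binding)
  C2: 50 − 48 = 2  (slack)
  C3: 54 − 54 = 0  (binding)
  C4: 67 − 60 = 7  (slack)
  C5: 50 − 39 = 11  (slack)

Optimal: x = 9, y = 6
Binding: C1, C3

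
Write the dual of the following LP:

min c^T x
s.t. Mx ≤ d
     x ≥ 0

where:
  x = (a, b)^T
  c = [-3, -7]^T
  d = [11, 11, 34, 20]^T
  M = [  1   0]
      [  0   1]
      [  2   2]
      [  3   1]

Primal min cᵀx s.t. Ax ≤ b, x ≥ 0  →  Dual max −bᵀy s.t. Aᵀy ≥ −c, y ≥ 0.

Maximize: z = -11y1 - 11y2 - 34y3 - 20y4

Subject to:
  y1 + 2y3 + 3y4 ≥ 3
  y2 + 2y3 + y4 ≥ 7
  y1, y2, y3, y4 ≥ 0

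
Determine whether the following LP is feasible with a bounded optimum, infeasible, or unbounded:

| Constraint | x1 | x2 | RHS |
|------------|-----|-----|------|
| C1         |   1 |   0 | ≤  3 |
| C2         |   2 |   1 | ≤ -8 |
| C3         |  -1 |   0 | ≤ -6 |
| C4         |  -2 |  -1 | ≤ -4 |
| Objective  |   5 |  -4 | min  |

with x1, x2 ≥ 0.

Infeasible (no feasible solution exists)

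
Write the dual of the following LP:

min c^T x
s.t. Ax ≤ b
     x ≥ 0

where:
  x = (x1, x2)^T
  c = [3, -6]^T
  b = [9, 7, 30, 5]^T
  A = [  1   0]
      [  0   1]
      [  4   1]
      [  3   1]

Primal min cᵀx s.t. Ax ≤ b, x ≥ 0  →  Dual max −bᵀy s.t. Aᵀy ≥ −c, y ≥ 0.

Maximize: z = -9y1 - 7y2 - 30y3 - 5y4

Subject to:
  y1 + 4y3 + 3y4 ≥ -3
  y2 + y3 + y4 ≥ 6
  y1, y2, y3, y4 ≥ 0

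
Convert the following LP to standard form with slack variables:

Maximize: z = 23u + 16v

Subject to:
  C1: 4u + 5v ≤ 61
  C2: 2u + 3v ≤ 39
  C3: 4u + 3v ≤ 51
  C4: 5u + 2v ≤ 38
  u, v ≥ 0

max z = 23u + 16v

s.t.
  4u + 5v + s1 = 61
  2u + 3v + s2 = 39
  4u + 3v + s3 = 51
  5u + 2v + s4 = 38
  u, v, s1, s2, s3, s4 ≥ 0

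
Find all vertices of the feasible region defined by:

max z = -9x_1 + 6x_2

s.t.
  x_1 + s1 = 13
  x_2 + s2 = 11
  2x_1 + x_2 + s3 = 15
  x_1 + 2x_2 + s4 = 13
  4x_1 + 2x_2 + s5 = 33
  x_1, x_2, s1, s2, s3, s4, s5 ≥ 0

(0, 0), (7.5, 0), (5.667, 3.667), (0, 6.5)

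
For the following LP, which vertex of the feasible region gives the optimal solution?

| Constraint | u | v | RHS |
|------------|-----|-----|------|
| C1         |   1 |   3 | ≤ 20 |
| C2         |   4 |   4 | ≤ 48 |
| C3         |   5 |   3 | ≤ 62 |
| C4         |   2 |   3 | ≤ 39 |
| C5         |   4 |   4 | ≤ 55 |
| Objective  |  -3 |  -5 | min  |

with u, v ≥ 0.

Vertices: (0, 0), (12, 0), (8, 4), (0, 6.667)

Evaluate the objective at each vertex of the feasible region:
  z(0, 0) = 0
  z(12, 0) = -36
  z(8, 4) = -44  ←
  z(0, 6.667) = -33.33
The minimum is at u = 8, v = 4.

(8, 4)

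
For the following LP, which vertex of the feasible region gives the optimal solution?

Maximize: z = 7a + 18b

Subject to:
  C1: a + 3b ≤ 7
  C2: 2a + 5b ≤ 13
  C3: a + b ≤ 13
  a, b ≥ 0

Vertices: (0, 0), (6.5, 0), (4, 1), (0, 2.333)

Evaluate the objective at each vertex of the feasible region:
  z(0, 0) = 0
  z(6.5, 0) = 45.5
  z(4, 1) = 46  ←
  z(0, 2.333) = 42
The maximum is at a = 4, b = 1.

(4, 1)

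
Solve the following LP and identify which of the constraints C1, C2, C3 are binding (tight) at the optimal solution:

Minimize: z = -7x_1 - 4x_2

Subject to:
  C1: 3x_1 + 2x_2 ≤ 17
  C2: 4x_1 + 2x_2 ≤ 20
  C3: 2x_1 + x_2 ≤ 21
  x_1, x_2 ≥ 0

At x_1 = 3, x_2 = 4, compute slack b - a·x for each constraint:
  C1: 17 − 17 = 0  (binding)
  C2: 20 − 20 = 0  (binding)
  C3: 21 − 10 = 11  (slack)

Optimal: x_1 = 3, x_2 = 4
Binding: C1, C2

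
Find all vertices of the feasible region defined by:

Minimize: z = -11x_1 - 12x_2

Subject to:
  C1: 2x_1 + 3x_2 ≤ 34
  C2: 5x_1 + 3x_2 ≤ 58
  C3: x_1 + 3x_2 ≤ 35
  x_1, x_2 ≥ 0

(0, 0), (11.6, 0), (8, 6), (0, 11.33)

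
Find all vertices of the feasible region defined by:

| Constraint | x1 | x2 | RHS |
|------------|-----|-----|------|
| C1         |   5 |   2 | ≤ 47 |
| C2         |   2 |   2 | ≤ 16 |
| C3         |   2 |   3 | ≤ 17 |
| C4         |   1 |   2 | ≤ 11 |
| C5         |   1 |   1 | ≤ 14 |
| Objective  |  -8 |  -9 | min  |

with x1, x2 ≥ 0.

(0, 0), (8, 0), (7, 1), (1, 5), (0, 5.5)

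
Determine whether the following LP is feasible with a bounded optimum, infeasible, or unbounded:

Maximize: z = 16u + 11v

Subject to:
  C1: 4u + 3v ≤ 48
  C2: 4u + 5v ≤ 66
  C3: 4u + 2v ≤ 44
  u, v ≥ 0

Feasible with a bounded optimal solution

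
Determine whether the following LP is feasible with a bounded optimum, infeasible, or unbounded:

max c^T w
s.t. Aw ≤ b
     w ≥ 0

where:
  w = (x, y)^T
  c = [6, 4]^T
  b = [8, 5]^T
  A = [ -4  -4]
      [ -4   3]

Unbounded (objective can increase without bound)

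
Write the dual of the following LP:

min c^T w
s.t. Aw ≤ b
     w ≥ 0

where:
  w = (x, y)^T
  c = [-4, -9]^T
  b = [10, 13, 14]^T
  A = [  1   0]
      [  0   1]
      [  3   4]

Primal min cᵀx s.t. Ax ≤ b, x ≥ 0  →  Dual max −bᵀy s.t. Aᵀy ≥ −c, y ≥ 0.

Maximize: z = -10y1 - 13y2 - 14y3

Subject to:
  y1 + 3y3 ≥ 4
  y2 + 4y3 ≥ 9
  y1, y2, y3 ≥ 0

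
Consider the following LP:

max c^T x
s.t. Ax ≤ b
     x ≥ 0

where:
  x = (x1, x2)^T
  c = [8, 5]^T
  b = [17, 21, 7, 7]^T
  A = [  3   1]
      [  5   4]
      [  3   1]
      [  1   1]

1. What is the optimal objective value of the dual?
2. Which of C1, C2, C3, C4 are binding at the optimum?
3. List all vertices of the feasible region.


1. 28
2. C2, C3
3. (0, 0), (2.333, 0), (1, 4), (0, 5.25)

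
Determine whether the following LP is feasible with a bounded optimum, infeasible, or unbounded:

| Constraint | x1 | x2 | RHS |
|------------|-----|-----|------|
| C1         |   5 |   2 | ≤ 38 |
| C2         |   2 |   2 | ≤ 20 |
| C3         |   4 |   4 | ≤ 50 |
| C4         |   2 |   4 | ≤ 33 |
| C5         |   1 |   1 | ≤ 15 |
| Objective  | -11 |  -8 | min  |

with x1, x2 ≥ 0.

Feasible with a bounded optimal solution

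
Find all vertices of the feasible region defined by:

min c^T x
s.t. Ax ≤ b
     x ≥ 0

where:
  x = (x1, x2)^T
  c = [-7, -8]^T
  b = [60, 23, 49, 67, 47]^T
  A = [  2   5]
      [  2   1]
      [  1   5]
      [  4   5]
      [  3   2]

(0, 0), (11.5, 0), (8, 7), (6, 8.6), (0, 9.8)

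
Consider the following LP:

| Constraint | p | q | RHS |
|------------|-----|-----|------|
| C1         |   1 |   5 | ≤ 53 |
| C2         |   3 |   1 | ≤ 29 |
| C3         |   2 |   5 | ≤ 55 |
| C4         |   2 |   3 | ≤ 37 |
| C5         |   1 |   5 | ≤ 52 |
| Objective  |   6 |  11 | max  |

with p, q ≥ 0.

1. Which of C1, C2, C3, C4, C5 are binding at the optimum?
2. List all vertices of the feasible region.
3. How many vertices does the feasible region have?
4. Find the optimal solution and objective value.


1. C3, C4
2. (0, 0), (9.667, 0), (7.143, 7.571), (5, 9), (3, 9.8), (0, 10.4)
3. 6
4. p = 5, q = 9, z = 129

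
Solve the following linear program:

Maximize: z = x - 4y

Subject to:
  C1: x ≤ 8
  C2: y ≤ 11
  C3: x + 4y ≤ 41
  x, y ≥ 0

Evaluate the objective at each vertex of the feasible region:
  z(0, 0) = 0
  z(8, 0) = 8  ←
  z(8, 8.25) = -25
  z(0, 10.25) = -41
The maximum is at x = 8, y = 0.

x = 8, y = 0, z = 8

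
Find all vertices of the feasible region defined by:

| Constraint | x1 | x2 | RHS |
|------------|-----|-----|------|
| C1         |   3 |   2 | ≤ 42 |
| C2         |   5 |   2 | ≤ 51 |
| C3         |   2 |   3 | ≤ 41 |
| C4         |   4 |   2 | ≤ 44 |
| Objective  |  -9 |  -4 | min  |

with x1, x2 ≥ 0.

(0, 0), (10.2, 0), (7, 8), (6.25, 9.5), (0, 13.67)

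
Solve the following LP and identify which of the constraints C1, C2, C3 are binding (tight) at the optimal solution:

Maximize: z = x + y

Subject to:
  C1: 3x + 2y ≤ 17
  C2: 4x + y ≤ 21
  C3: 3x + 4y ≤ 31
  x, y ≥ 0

At x = 1, y = 7, compute slack b - a·x for each constraint:
  C1: 17 − 17 = 0  (binding)
  C2: 21 − 11 = 10  (slack)
  C3: 31 − 31 = 0  (binding)

Optimal: x = 1, y = 7
Binding: C1, C3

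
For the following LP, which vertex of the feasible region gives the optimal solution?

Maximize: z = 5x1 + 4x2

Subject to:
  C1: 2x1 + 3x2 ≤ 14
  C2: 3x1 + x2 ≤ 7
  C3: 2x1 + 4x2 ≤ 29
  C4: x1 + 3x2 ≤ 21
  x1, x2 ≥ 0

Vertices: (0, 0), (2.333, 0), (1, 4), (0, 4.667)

Evaluate the objective at each vertex of the feasible region:
  z(0, 0) = 0
  z(2.333, 0) = 11.67
  z(1, 4) = 21  ←
  z(0, 4.667) = 18.67
The maximum is at x1 = 1, x2 = 4.

(1, 4)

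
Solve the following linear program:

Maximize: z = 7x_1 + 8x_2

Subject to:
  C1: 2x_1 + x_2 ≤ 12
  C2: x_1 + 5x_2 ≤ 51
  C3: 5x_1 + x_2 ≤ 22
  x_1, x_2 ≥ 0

Evaluate the objective at each vertex of the feasible region:
  z(0, 0) = 0
  z(4.4, 0) = 30.8
  z(3.333, 5.333) = 66
  z(1, 10) = 87  ←
  z(0, 10.2) = 81.6
The maximum is at x_1 = 1, x_2 = 10.

x_1 = 1, x_2 = 10, z = 87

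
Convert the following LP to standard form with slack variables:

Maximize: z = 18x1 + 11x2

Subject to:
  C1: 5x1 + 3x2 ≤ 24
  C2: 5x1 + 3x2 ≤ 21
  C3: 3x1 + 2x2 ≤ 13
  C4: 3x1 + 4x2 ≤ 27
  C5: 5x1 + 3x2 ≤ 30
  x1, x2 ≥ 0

max z = 18x1 + 11x2

s.t.
  5x1 + 3x2 + s1 = 24
  5x1 + 3x2 + s2 = 21
  3x1 + 2x2 + s3 = 13
  3x1 + 4x2 + s4 = 27
  5x1 + 3x2 + s5 = 30
  x1, x2, s1, s2, s3, s4, s5 ≥ 0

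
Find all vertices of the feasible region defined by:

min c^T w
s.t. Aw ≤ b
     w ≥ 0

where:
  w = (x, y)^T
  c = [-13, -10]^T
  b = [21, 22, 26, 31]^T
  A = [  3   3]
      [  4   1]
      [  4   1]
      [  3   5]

(0, 0), (5.5, 0), (5, 2), (2, 5), (0, 6.2)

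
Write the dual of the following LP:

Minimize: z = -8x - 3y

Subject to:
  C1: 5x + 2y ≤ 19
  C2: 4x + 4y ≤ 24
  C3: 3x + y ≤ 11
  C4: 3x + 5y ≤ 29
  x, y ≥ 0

Primal min cᵀx s.t. Ax ≤ b, x ≥ 0  →  Dual max −bᵀy s.t. Aᵀy ≥ −c, y ≥ 0.

Maximize: z = -19y1 - 24y2 - 11y3 - 29y4

Subject to:
  5y1 + 4y2 + 3y3 + 3y4 ≥ 8
  2y1 + 4y2 + y3 + 5y4 ≥ 3
  y1, y2, y3, y4 ≥ 0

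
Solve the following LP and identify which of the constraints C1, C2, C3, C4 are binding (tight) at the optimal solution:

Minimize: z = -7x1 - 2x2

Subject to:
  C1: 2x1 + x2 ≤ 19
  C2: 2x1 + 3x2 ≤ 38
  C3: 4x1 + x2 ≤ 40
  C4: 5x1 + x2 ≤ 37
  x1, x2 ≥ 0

At x1 = 6, x2 = 7, compute slack b - a·x for each constraint:
  C1: 19 − 19 = 0  (binding)
  C2: 38 − 33 = 5  (slack)
  C3: 40 − 31 = 9  (slack)
  C4: 37 − 37 = 0  (binding)

Optimal: x1 = 6, x2 = 7
Binding: C1, C4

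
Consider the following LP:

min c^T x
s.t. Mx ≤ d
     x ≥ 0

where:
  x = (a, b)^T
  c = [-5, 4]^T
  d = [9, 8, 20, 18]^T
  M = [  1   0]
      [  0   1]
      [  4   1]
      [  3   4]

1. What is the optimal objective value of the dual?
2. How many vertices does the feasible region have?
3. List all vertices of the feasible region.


1. -25
2. 4
3. (0, 0), (5, 0), (4.769, 0.9231), (0, 4.5)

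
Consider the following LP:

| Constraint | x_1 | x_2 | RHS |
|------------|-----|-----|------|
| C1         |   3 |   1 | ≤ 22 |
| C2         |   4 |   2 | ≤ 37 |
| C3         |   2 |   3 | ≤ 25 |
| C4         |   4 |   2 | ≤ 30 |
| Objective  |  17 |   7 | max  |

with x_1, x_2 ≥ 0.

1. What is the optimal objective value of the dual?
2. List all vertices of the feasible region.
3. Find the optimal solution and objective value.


1. 126
2. (0, 0), (7.333, 0), (7, 1), (5, 5), (0, 8.333)
3. x_1 = 7, x_2 = 1, z = 126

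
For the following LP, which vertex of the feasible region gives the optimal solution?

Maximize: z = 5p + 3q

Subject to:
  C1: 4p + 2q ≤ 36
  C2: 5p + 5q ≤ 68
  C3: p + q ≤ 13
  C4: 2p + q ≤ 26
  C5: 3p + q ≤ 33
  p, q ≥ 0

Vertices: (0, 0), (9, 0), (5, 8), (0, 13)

Evaluate the objective at each vertex of the feasible region:
  z(0, 0) = 0
  z(9, 0) = 45
  z(5, 8) = 49  ←
  z(0, 13) = 39
The maximum is at p = 5, q = 8.

(5, 8)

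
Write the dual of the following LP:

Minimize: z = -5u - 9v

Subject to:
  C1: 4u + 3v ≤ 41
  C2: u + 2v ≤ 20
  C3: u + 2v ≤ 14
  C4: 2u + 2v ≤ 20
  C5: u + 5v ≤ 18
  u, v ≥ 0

Primal min cᵀx s.t. Ax ≤ b, x ≥ 0  →  Dual max −bᵀy s.t. Aᵀy ≥ −c, y ≥ 0.

Maximize: z = -41y1 - 20y2 - 14y3 - 20y4 - 18y5

Subject to:
  4y1 + y2 + y3 + 2y4 + y5 ≥ 5
  3y1 + 2y2 + 2y3 + 2y4 + 5y5 ≥ 9
  y1, y2, y3, y4, y5 ≥ 0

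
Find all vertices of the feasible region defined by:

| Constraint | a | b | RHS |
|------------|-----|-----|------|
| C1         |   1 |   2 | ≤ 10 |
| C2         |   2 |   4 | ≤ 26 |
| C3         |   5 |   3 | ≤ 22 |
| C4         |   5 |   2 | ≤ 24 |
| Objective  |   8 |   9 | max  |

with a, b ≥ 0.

(0, 0), (4.4, 0), (2, 4), (0, 5)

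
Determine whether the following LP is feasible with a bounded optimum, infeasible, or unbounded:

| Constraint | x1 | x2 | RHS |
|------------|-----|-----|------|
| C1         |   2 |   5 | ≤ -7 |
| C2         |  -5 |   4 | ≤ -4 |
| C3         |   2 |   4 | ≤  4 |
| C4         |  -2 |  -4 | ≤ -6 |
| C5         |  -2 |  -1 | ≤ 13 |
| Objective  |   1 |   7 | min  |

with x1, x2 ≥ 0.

Infeasible (no feasible solution exists)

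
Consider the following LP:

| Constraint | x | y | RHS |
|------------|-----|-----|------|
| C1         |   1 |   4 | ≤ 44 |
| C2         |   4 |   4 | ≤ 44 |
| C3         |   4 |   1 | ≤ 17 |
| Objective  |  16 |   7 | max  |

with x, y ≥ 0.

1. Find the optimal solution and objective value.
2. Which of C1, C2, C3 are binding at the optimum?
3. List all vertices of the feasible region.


1. x = 2, y = 9, z = 95
2. C2, C3
3. (0, 0), (4.25, 0), (2, 9), (0, 11)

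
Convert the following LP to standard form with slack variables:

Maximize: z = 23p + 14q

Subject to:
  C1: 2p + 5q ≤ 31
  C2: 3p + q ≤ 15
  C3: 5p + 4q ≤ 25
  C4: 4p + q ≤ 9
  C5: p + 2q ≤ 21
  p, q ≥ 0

max z = 23p + 14q

s.t.
  2p + 5q + s1 = 31
  3p + q + s2 = 15
  5p + 4q + s3 = 25
  4p + q + s4 = 9
  p + 2q + s5 = 21
  p, q, s1, s2, s3, s4, s5 ≥ 0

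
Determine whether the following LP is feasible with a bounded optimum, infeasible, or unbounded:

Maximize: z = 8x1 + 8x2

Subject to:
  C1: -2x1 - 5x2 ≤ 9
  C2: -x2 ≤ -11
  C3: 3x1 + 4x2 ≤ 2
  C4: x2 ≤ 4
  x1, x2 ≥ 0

Infeasible (no feasible solution exists)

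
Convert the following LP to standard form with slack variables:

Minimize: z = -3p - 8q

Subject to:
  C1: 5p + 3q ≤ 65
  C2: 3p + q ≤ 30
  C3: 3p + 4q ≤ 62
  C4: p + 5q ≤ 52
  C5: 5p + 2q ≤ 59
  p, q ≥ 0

min z = -3p - 8q

s.t.
  5p + 3q + s1 = 65
  3p + q + s2 = 30
  3p + 4q + s3 = 62
  p + 5q + s4 = 52
  5p + 2q + s5 = 59
  p, q, s1, s2, s3, s4, s5 ≥ 0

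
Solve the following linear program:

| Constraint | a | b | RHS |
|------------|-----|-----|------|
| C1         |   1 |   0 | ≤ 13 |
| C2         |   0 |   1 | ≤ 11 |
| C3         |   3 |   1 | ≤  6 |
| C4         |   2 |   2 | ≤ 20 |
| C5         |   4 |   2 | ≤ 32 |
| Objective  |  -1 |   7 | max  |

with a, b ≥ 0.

Evaluate the objective at each vertex of the feasible region:
  z(0, 0) = 0
  z(2, 0) = -2
  z(0, 6) = 42  ←
The maximum is at a = 0, b = 6.

a = 0, b = 6, z = 42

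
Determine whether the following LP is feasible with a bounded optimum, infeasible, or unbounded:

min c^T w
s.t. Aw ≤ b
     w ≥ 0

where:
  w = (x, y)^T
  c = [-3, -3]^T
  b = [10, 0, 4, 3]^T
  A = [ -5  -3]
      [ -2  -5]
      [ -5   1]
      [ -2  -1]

Unbounded (objective can decrease without bound)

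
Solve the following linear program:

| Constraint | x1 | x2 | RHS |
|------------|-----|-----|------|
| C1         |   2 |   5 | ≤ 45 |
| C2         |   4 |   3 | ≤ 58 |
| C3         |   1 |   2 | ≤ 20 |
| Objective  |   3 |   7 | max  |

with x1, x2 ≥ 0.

Evaluate the objective at each vertex of the feasible region:
  z(0, 0) = 0
  z(14.5, 0) = 43.5
  z(11.2, 4.4) = 64.4
  z(10, 5) = 65  ←
  z(0, 9) = 63
The maximum is at x1 = 10, x2 = 5.

x1 = 10, x2 = 5, z = 65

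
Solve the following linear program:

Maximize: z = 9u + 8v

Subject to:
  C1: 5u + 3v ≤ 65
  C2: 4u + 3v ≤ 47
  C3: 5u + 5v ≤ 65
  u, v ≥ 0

Evaluate the objective at each vertex of the feasible region:
  z(0, 0) = 0
  z(11.75, 0) = 105.8
  z(8, 5) = 112  ←
  z(0, 13) = 104
The maximum is at u = 8, v = 5.

u = 8, v = 5, z = 112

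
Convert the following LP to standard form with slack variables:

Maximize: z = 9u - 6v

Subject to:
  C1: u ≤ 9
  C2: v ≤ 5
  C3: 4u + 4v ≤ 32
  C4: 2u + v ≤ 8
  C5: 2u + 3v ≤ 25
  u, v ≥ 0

max z = 9u - 6v

s.t.
  u + s1 = 9
  v + s2 = 5
  4u + 4v + s3 = 32
  2u + v + s4 = 8
  2u + 3v + s5 = 25
  u, v, s1, s2, s3, s4, s5 ≥ 0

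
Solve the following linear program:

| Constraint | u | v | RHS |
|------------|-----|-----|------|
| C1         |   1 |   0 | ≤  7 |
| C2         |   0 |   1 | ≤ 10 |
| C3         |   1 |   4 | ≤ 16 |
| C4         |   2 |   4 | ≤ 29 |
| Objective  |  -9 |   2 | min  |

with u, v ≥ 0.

Evaluate the objective at each vertex of the feasible region:
  z(0, 0) = 0
  z(7, 0) = -63  ←
  z(7, 2.25) = -58.5
  z(0, 4) = 8
The minimum is at u = 7, v = 0.

u = 7, v = 0, z = -63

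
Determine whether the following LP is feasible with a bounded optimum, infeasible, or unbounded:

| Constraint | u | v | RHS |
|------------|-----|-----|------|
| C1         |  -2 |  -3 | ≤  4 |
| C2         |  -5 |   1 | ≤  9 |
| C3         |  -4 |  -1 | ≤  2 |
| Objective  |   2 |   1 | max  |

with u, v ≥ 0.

Unbounded (objective can increase without bound)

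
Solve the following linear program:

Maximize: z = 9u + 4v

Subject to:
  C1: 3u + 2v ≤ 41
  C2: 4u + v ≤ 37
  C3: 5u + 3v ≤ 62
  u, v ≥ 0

Evaluate the objective at each vertex of the feasible region:
  z(0, 0) = 0
  z(9.25, 0) = 83.25
  z(7, 9) = 99  ←
  z(1, 19) = 85
  z(0, 20.5) = 82
The maximum is at u = 7, v = 9.

u = 7, v = 9, z = 99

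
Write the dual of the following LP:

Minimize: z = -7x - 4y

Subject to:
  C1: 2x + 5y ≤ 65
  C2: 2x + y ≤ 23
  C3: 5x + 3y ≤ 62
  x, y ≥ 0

Primal min cᵀx s.t. Ax ≤ b, x ≥ 0  →  Dual max −bᵀy s.t. Aᵀy ≥ −c, y ≥ 0.

Maximize: z = -65y1 - 23y2 - 62y3

Subject to:
  2y1 + 2y2 + 5y3 ≥ 7
  5y1 + y2 + 3y3 ≥ 4
  y1, y2, y3 ≥ 0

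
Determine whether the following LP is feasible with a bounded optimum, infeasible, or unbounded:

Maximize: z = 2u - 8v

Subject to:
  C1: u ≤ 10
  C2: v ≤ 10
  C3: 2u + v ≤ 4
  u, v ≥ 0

Feasible with a bounded optimal solution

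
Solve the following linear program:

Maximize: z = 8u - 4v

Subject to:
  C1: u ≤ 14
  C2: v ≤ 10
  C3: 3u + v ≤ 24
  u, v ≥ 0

Evaluate the objective at each vertex of the feasible region:
  z(0, 0) = 0
  z(8, 0) = 64  ←
  z(4.667, 10) = -2.667
  z(0, 10) = -40
The maximum is at u = 8, v = 0.

u = 8, v = 0, z = 64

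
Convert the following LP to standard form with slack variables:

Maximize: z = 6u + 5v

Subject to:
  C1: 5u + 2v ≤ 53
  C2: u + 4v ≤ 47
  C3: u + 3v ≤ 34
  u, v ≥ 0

max z = 6u + 5v

s.t.
  5u + 2v + s1 = 53
  u + 4v + s2 = 47
  u + 3v + s3 = 34
  u, v, s1, s2, s3 ≥ 0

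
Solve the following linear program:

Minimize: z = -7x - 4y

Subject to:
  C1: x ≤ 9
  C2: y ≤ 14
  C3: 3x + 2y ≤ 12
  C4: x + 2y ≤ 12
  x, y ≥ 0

Evaluate the objective at each vertex of the feasible region:
  z(0, 0) = 0
  z(4, 0) = -28  ←
  z(0, 6) = -24
The minimum is at x = 4, y = 0.

x = 4, y = 0, z = -28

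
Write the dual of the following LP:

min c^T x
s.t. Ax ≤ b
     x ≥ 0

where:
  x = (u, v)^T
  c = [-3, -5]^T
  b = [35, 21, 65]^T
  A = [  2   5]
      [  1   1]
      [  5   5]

Primal min cᵀx s.t. Ax ≤ b, x ≥ 0  →  Dual max −bᵀy s.t. Aᵀy ≥ −c, y ≥ 0.

Maximize: z = -35y1 - 21y2 - 65y3

Subject to:
  2y1 + y2 + 5y3 ≥ 3
  5y1 + y2 + 5y3 ≥ 5
  y1, y2, y3 ≥ 0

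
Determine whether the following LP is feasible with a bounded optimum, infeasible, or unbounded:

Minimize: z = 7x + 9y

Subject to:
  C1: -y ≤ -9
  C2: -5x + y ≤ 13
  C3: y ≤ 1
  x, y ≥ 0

Infeasible (no feasible solution exists)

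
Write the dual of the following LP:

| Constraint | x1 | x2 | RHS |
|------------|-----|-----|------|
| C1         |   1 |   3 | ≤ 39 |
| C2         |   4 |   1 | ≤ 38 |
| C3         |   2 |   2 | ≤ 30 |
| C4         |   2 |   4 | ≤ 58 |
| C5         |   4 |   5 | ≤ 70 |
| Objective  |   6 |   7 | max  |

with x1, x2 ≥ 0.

Primal max cᵀx s.t. Ax ≤ b, x ≥ 0  →  Dual min bᵀy s.t. Aᵀy ≥ c, y ≥ 0.

Minimize: z = 39y1 + 38y2 + 30y3 + 58y4 + 70y5

Subject to:
  y1 + 4y2 + 2y3 + 2y4 + 4y5 ≥ 6
  3y1 + y2 + 2y3 + 4y4 + 5y5 ≥ 7
  y1, y2, y3, y4, y5 ≥ 0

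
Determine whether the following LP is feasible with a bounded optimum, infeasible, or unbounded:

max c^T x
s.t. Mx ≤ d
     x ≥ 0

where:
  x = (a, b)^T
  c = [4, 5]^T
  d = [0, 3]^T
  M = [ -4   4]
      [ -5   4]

Unbounded (objective can increase without bound)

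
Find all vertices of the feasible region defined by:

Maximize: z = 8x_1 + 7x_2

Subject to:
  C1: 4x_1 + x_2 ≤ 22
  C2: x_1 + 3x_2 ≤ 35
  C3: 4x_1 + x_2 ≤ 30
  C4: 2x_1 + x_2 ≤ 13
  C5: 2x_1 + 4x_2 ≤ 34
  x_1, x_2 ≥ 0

(0, 0), (5.5, 0), (4.5, 4), (3, 7), (0, 8.5)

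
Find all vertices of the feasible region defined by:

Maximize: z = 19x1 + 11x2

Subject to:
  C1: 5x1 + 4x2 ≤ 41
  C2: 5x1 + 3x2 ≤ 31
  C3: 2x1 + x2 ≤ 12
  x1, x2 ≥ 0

(0, 0), (6, 0), (5, 2), (0.2, 10), (0, 10.25)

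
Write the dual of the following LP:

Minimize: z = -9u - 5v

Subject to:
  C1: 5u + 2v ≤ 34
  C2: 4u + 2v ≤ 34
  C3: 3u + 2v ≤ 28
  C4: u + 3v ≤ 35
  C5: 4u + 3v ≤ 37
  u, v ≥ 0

Primal min cᵀx s.t. Ax ≤ b, x ≥ 0  →  Dual max −bᵀy s.t. Aᵀy ≥ −c, y ≥ 0.

Maximize: z = -34y1 - 34y2 - 28y3 - 35y4 - 37y5

Subject to:
  5y1 + 4y2 + 3y3 + y4 + 4y5 ≥ 9
  2y1 + 2y2 + 2y3 + 3y4 + 3y5 ≥ 5
  y1, y2, y3, y4, y5 ≥ 0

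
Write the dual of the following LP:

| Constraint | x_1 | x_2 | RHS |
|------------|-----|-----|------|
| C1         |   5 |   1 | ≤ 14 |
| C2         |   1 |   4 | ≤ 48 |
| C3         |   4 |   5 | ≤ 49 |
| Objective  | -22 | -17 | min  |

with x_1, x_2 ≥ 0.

Primal min cᵀx s.t. Ax ≤ b, x ≥ 0  →  Dual max −bᵀy s.t. Aᵀy ≥ −c, y ≥ 0.

Maximize: z = -14y1 - 48y2 - 49y3

Subject to:
  5y1 + y2 + 4y3 ≥ 22
  y1 + 4y2 + 5y3 ≥ 17
  y1, y2, y3 ≥ 0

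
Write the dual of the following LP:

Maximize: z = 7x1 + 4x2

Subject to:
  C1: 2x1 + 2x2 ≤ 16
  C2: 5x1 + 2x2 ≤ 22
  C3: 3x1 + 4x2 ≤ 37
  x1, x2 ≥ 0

Primal max cᵀx s.t. Ax ≤ b, x ≥ 0  →  Dual min bᵀy s.t. Aᵀy ≥ c, y ≥ 0.

Minimize: z = 16y1 + 22y2 + 37y3

Subject to:
  2y1 + 5y2 + 3y3 ≥ 7
  2y1 + 2y2 + 4y3 ≥ 4
  y1, y2, y3 ≥ 0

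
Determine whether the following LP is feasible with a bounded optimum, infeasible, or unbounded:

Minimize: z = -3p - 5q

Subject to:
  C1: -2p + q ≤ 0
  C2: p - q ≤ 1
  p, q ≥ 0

Unbounded (objective can decrease without bound)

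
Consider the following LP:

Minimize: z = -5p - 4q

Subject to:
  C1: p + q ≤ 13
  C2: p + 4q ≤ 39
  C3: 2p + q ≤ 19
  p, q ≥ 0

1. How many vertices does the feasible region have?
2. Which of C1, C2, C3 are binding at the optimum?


1. 5
2. C1, C3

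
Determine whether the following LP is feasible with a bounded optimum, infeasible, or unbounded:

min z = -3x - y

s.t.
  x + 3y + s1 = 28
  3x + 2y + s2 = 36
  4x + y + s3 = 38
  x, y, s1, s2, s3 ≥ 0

Feasible with a bounded optimal solution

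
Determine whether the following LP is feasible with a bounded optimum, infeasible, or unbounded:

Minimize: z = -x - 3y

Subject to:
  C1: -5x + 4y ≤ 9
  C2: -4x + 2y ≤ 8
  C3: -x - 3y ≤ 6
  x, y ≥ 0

Unbounded (objective can decrease without bound)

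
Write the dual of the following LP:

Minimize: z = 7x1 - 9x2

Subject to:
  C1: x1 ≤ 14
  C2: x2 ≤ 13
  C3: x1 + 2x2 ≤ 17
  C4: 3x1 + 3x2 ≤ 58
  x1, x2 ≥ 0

Primal min cᵀx s.t. Ax ≤ b, x ≥ 0  →  Dual max −bᵀy s.t. Aᵀy ≥ −c, y ≥ 0.

Maximize: z = -14y1 - 13y2 - 17y3 - 58y4

Subject to:
  y1 + y3 + 3y4 ≥ -7
  y2 + 2y3 + 3y4 ≥ 9
  y1, y2, y3, y4 ≥ 0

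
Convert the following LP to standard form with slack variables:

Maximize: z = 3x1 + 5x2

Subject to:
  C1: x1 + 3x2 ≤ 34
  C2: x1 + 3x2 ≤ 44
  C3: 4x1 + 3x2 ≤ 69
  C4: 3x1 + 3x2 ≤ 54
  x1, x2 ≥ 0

max z = 3x1 + 5x2

s.t.
  x1 + 3x2 + s1 = 34
  x1 + 3x2 + s2 = 44
  4x1 + 3x2 + s3 = 69
  3x1 + 3x2 + s4 = 54
  x1, x2, s1, s2, s3, s4 ≥ 0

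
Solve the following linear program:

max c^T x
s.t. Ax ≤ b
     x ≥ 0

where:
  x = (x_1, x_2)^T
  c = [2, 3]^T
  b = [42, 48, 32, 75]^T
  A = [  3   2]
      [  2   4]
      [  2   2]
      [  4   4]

Evaluate the objective at each vertex of the feasible region:
  z(0, 0) = 0
  z(14, 0) = 28
  z(10, 6) = 38
  z(8, 8) = 40  ←
  z(0, 12) = 36
The maximum is at x_1 = 8, x_2 = 8.

x_1 = 8, x_2 = 8, z = 40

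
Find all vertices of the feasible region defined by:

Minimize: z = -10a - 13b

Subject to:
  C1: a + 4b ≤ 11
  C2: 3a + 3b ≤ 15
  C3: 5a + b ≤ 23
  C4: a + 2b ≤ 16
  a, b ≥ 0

(0, 0), (4.6, 0), (4.5, 0.5), (3, 2), (0, 2.75)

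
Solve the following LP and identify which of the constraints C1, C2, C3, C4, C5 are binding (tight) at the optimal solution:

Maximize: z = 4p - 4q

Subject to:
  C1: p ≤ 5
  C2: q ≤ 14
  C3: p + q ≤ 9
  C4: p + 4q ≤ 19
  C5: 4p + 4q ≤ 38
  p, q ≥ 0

At p = 5, q = 0, compute slack b - a·x for each constraint:
  C1: 5 − 5 = 0  (binding)
  C2: 14 − 0 = 14  (slack)
  C3: 9 − 5 = 4  (slack)
  C4: 19 − 5 = 14  (slack)
  C5: 38 − 20 = 18  (slack)

Optimal: p = 5, q = 0
Binding: C1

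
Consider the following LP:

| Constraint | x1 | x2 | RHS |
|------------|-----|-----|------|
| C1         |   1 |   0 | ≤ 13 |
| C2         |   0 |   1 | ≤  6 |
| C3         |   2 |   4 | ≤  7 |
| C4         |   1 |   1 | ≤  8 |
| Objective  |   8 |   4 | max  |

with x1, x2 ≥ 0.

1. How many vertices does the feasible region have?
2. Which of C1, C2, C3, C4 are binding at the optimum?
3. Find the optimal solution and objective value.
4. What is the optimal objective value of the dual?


1. 3
2. C3
3. x1 = 3.5, x2 = 0, z = 28
4. 28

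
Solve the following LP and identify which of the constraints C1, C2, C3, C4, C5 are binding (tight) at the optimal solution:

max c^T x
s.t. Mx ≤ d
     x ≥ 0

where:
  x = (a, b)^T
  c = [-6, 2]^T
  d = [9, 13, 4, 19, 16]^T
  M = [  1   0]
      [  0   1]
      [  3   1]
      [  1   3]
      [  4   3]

At a = 0, b = 4, compute slack b - a·x for each constraint:
  C1: 9 − 0 = 9  (slack)
  C2: 13 − 4 = 9  (slack)
  C3: 4 − 4 = 0  (binding)
  C4: 19 − 12 = 7  (slack)
  C5: 16 − 12 = 4  (slack)

Optimal: a = 0, b = 4
Binding: C3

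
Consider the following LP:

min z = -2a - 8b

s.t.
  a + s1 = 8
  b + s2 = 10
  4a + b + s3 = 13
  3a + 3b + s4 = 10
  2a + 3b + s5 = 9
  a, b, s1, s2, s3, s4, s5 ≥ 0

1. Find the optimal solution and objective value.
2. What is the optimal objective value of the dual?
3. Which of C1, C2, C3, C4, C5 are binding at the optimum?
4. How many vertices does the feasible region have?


1. a = 0, b = 3, z = -24
2. -24
3. C5
4. 5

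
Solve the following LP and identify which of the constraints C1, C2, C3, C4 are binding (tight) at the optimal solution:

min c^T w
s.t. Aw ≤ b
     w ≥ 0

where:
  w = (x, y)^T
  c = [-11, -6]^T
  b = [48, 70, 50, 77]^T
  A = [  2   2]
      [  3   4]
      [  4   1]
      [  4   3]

At x = 10, y = 10, compute slack b - a·x for each constraint:
  C1: 48 − 40 = 8  (slack)
  C2: 70 − 70 = 0  (binding)
  C3: 50 − 50 = 0  (binding)
  C4: 77 − 70 = 7  (slack)

Optimal: x = 10, y = 10
Binding: C2, C3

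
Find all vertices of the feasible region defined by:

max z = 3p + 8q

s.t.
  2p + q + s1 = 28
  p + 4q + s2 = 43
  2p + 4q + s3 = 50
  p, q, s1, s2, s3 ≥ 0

(0, 0), (14, 0), (10.33, 7.333), (7, 9), (0, 10.75)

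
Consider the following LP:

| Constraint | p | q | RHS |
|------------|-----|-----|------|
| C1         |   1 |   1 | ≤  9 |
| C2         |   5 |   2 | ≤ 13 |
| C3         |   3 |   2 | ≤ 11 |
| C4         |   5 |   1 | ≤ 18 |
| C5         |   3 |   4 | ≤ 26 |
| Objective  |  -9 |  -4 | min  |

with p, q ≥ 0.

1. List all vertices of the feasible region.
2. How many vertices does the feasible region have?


1. (0, 0), (2.6, 0), (1, 4), (0, 5.5)
2. 4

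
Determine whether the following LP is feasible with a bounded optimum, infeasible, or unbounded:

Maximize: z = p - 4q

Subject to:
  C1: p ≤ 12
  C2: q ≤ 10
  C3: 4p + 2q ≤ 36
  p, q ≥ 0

Feasible with a bounded optimal solution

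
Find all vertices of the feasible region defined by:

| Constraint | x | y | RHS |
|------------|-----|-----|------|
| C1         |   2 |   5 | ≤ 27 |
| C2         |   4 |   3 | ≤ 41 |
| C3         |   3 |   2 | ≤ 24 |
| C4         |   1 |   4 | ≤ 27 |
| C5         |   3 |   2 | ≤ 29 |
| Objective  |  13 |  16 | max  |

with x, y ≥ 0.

(0, 0), (8, 0), (6, 3), (0, 5.4)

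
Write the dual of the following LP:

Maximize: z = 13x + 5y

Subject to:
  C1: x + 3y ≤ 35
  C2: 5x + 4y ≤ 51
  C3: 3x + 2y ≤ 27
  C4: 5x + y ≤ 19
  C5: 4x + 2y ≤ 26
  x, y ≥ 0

Primal max cᵀx s.t. Ax ≤ b, x ≥ 0  →  Dual min bᵀy s.t. Aᵀy ≥ c, y ≥ 0.

Minimize: z = 35y1 + 51y2 + 27y3 + 19y4 + 26y5

Subject to:
  y1 + 5y2 + 3y3 + 5y4 + 4y5 ≥ 13
  3y1 + 4y2 + 2y3 + y4 + 2y5 ≥ 5
  y1, y2, y3, y4, y5 ≥ 0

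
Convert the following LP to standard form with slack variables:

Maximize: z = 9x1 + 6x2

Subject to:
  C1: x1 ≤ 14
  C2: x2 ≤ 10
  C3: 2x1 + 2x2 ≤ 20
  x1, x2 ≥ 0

max z = 9x1 + 6x2

s.t.
  x1 + s1 = 14
  x2 + s2 = 10
  2x1 + 2x2 + s3 = 20
  x1, x2, s1, s2, s3 ≥ 0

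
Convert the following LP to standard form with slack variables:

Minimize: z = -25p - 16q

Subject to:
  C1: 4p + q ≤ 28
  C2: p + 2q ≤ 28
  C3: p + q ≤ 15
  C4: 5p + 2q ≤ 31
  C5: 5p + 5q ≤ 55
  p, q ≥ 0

min z = -25p - 16q

s.t.
  4p + q + s1 = 28
  p + 2q + s2 = 28
  p + q + s3 = 15
  5p + 2q + s4 = 31
  5p + 5q + s5 = 55
  p, q, s1, s2, s3, s4, s5 ≥ 0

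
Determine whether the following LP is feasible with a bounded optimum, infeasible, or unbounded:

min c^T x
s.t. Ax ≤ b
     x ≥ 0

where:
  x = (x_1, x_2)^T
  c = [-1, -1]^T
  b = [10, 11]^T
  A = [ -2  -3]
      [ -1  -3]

Unbounded (objective can decrease without bound)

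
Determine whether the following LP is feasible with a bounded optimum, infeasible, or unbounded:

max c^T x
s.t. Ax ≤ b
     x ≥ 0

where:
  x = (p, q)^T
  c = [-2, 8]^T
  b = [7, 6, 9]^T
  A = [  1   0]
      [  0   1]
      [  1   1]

Feasible with a bounded optimal solution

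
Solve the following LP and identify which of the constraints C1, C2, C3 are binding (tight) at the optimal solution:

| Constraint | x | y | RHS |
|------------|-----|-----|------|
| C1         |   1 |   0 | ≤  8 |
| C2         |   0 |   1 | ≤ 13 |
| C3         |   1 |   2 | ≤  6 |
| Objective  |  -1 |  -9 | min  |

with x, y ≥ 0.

At x = 0, y = 3, compute slack b - a·x for each constraint:
  C1: 8 − 0 = 8  (slack)
  C2: 13 − 3 = 10  (slack)
  C3: 6 − 6 = 0  (binding)

Optimal: x = 0, y = 3
Binding: C3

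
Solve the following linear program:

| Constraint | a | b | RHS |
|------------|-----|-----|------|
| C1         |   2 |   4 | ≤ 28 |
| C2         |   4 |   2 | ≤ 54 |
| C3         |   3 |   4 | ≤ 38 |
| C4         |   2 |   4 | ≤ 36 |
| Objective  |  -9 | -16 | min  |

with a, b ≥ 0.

Evaluate the objective at each vertex of the feasible region:
  z(0, 0) = 0
  z(12.67, 0) = -114
  z(10, 2) = -122  ←
  z(0, 7) = -112
The minimum is at a = 10, b = 2.

a = 10, b = 2, z = -122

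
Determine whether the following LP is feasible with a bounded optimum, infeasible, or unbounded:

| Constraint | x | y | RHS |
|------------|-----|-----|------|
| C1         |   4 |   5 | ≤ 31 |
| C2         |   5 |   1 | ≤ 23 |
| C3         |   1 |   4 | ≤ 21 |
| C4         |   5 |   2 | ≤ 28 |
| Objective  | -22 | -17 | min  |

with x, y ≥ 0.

Feasible with a bounded optimal solution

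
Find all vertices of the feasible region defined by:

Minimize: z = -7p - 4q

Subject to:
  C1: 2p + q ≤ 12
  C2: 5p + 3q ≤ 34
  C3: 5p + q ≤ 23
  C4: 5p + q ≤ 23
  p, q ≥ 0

(0, 0), (4.6, 0), (3.667, 4.667), (2, 8), (0, 11.33)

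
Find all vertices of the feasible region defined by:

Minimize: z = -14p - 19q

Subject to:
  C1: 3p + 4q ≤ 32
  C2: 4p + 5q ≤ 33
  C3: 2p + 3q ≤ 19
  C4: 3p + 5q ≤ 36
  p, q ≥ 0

(0, 0), (8.25, 0), (2, 5), (0, 6.333)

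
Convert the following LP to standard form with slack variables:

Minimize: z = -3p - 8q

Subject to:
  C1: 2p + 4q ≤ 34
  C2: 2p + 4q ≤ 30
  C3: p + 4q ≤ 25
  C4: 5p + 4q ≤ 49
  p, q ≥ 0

min z = -3p - 8q

s.t.
  2p + 4q + s1 = 34
  2p + 4q + s2 = 30
  p + 4q + s3 = 25
  5p + 4q + s4 = 49
  p, q, s1, s2, s3, s4 ≥ 0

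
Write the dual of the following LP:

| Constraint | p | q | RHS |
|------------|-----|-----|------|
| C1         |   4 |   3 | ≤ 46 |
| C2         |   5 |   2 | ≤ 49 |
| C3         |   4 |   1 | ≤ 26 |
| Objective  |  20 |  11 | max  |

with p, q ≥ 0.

Primal max cᵀx s.t. Ax ≤ b, x ≥ 0  →  Dual min bᵀy s.t. Aᵀy ≥ c, y ≥ 0.

Minimize: z = 46y1 + 49y2 + 26y3

Subject to:
  4y1 + 5y2 + 4y3 ≥ 20
  3y1 + 2y2 + y3 ≥ 11
  y1, y2, y3 ≥ 0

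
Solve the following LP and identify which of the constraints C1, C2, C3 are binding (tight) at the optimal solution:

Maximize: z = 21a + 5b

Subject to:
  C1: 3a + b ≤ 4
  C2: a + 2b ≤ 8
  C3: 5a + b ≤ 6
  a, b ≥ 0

At a = 1, b = 1, compute slack b - a·x for each constraint:
  C1: 4 − 4 = 0  (binding)
  C2: 8 − 3 = 5  (slack)
  C3: 6 − 6 = 0  (binding)

Optimal: a = 1, b = 1
Binding: C1, C3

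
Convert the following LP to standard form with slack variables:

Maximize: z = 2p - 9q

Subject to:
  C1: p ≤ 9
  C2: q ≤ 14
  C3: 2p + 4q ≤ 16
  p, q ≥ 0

max z = 2p - 9q

s.t.
  p + s1 = 9
  q + s2 = 14
  2p + 4q + s3 = 16
  p, q, s1, s2, s3 ≥ 0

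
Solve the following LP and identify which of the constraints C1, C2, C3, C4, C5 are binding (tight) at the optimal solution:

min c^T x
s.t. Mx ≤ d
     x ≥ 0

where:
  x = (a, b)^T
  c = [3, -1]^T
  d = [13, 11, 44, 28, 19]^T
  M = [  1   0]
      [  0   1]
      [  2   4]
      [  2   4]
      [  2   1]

At a = 0, b = 7, compute slack b - a·x for each constraint:
  C1: 13 − 0 = 13  (slack)
  C2: 11 − 7 = 4  (slack)
  C3: 44 − 28 = 16  (slack)
  C4: 28 − 28 = 0  (binding)
  C5: 19 − 7 = 12  (slack)

Optimal: a = 0, b = 7
Binding: C4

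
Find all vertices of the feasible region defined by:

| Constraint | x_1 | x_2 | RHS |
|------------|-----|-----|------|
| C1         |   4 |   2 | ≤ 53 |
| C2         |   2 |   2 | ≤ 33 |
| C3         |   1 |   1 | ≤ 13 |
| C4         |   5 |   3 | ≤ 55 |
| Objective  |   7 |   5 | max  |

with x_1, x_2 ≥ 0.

(0, 0), (11, 0), (8, 5), (0, 13)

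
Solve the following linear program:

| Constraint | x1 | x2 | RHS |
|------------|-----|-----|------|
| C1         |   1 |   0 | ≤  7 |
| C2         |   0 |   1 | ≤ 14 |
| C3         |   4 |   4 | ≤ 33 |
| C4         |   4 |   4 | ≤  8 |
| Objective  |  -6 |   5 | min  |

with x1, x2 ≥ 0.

Evaluate the objective at each vertex of the feasible region:
  z(0, 0) = 0
  z(2, 0) = -12  ←
  z(0, 2) = 10
The minimum is at x1 = 2, x2 = 0.

x1 = 2, x2 = 0, z = -12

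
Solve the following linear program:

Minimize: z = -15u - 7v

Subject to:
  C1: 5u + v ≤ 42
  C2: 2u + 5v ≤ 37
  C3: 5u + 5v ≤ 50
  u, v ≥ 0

Evaluate the objective at each vertex of the feasible region:
  z(0, 0) = 0
  z(8.4, 0) = -126
  z(8, 2) = -134  ←
  z(4.333, 5.667) = -104.7
  z(0, 7.4) = -51.8
The minimum is at u = 8, v = 2.

u = 8, v = 2, z = -134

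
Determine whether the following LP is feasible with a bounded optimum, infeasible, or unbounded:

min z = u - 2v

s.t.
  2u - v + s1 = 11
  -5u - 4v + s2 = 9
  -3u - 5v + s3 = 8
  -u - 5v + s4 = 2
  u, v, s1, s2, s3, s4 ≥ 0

Unbounded (objective can decrease without bound)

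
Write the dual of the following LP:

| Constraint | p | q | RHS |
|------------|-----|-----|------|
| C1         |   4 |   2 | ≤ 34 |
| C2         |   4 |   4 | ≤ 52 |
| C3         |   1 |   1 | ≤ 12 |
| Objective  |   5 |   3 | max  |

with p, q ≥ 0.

Primal max cᵀx s.t. Ax ≤ b, x ≥ 0  →  Dual min bᵀy s.t. Aᵀy ≥ c, y ≥ 0.

Minimize: z = 34y1 + 52y2 + 12y3

Subject to:
  4y1 + 4y2 + y3 ≥ 5
  2y1 + 4y2 + y3 ≥ 3
  y1, y2, y3 ≥ 0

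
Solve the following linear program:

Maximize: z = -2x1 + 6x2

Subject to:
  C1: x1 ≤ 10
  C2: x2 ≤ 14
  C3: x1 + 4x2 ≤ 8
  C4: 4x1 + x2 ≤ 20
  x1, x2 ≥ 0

Evaluate the objective at each vertex of the feasible region:
  z(0, 0) = 0
  z(5, 0) = -10
  z(4.8, 0.8) = -4.8
  z(0, 2) = 12  ←
The maximum is at x1 = 0, x2 = 2.

x1 = 0, x2 = 2, z = 12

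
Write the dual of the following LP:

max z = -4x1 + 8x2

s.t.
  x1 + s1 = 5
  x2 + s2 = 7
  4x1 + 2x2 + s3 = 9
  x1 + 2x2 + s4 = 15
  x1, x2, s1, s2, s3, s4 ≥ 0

Primal max cᵀx s.t. Ax ≤ b, x ≥ 0  →  Dual min bᵀy s.t. Aᵀy ≥ c, y ≥ 0.

Minimize: z = 5y1 + 7y2 + 9y3 + 15y4

Subject to:
  y1 + 4y3 + y4 ≥ -4
  y2 + 2y3 + 2y4 ≥ 8
  y1, y2, y3, y4 ≥ 0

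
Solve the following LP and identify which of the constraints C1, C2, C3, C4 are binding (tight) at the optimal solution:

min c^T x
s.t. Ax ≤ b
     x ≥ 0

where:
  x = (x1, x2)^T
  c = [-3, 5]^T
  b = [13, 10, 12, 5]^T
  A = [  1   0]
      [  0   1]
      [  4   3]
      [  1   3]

At x1 = 3, x2 = 0, compute slack b - a·x for each constraint:
  C1: 13 − 3 = 10  (slack)
  C2: 10 − 0 = 10  (slack)
  C3: 12 − 12 = 0  (binding)
  C4: 5 − 3 = 2  (slack)

Optimal: x1 = 3, x2 = 0
Binding: C3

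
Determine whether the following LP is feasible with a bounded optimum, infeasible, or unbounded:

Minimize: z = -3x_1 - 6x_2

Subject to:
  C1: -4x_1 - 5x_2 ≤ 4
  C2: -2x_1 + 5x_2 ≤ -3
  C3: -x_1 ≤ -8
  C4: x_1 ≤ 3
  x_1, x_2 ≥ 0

Infeasible (no feasible solution exists)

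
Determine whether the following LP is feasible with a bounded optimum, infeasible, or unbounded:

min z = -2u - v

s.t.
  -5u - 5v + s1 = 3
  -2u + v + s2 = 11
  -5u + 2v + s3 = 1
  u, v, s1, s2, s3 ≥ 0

Unbounded (objective can decrease without bound)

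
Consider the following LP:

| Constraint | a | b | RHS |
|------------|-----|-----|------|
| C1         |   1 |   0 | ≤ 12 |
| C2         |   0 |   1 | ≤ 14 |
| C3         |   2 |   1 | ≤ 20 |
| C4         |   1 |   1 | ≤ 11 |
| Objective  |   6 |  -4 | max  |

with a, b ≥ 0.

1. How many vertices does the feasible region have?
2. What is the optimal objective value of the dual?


1. 4
2. 60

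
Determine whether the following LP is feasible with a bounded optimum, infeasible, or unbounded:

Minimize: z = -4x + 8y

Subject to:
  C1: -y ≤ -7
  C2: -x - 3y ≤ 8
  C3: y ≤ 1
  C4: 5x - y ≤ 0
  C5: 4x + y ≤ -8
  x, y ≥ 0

Infeasible (no feasible solution exists)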